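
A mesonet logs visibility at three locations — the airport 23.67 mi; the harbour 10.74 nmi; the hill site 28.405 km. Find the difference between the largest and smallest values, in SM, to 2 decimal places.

11.31 SM

the harbour: 10.74 nmi = 12.3594 SM.
the hill site: 28.405 km = 17.6500 SM.
Spread: 23.6700 − 12.3594 = 11.31 SM.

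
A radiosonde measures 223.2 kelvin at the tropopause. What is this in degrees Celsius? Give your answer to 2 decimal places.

-49.95 °C

°C = 223.2 − 273.15 = -49.95 °C.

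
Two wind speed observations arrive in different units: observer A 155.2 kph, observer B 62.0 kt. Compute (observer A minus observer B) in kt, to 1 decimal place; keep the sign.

21.8 kt

observer A: 155.2 km/h = 83.801 kt.
Difference: 83.801 − 62.000 = 21.8 kt.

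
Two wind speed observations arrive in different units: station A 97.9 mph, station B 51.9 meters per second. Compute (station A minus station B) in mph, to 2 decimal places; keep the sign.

-18.20 mph

station B: 51.9 m/s = 116.0970 mph.
Difference: 97.9000 − 116.0970 = -18.20 mph.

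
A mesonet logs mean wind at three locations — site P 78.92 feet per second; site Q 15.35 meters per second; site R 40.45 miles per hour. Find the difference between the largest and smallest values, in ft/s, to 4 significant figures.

site Q: 15.35 m/s = 50.3609 ft/s.
site R: 40.45 mph = 59.3267 ft/s.
Spread: 78.9200 − 50.3609 = 28.56 ft/s.

28.56 ft/s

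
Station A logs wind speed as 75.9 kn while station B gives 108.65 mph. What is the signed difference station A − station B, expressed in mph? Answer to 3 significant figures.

-21.3 mph

station A: 75.9 kt = 87.344 mph.
Difference: 87.344 − 108.650 = -21.3 mph.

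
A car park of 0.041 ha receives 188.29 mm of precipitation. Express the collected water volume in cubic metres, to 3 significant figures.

Area: 0.041 ha = 410 m².
1 mm over 1 m² is 1 L, so volume = 188.29 × 410 = 77198.9 L = 77.2 m³.

77.2 cubic metres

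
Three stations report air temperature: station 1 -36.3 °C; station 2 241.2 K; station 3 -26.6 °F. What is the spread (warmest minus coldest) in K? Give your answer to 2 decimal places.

4.35 K

station 2: 241.2 K = -31.950 °C.
station 3: -26.6 °F = -32.556 °C.
Spread: (-31.950) − (-36.300) = 4.350 °C.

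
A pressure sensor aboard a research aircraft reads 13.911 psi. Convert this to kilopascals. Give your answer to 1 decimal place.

1 psi = 6.89476 kPa, so 13.911 × 6.89476 = 95.9 kPa.

95.9 kPa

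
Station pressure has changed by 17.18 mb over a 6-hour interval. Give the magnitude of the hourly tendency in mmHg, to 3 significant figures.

17.18 mb / 6 h × 0.750062 mmHg/mb = 2.15 mmHg/h.

2.15 mmHg per hour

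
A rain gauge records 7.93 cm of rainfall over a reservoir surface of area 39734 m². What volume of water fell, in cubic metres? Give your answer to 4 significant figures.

Depth: 7.93 cm × 10 = 79.3 mm.
1 mm over 1 m² is 1 L, so volume = 79.3 × 39734 = 3150906.2 L = 3151 m³.

3151 cubic metres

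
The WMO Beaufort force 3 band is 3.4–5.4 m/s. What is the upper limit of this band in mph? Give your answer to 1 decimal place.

12.1 mph

3.4–5.4 m/s × 2.237 = 7.6–12.1 mph.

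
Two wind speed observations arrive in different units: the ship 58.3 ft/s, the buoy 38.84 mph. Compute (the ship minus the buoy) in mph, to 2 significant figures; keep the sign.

0.91 mph

the ship: 58.3 ft/s = 39.7500 mph.
Difference: 39.7500 − 38.8400 = 0.91 mph.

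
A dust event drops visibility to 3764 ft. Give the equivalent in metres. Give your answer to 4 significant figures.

1147 m

1 ft = 0.3048 m, so 3764 × 0.3048 = 1147 m.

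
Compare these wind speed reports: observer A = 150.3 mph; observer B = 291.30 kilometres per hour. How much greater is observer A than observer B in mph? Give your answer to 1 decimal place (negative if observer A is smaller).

-30.7 mph

observer B: 291.30 km/h = 181.005 mph.
Difference: 150.300 − 181.005 = -30.7 mph.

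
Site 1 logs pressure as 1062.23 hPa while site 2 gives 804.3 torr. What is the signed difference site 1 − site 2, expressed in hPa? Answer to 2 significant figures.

-10 hPa

site 2: 804.3 mmHg = 1072.31 hPa.
Difference: 1062.23 − 1072.31 = -10 hPa.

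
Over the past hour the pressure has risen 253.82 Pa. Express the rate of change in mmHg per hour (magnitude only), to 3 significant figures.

253.82 Pa / 1 h × 0.00750062 mmHg/Pa = 1.90 mmHg/h.

1.90 mmHg per hour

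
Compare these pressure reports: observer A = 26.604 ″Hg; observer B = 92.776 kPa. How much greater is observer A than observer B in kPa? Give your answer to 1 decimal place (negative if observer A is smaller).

observer A: 26.604 inHg = 90.091 kPa.
Difference: 90.091 − 92.776 = -2.7 kPa.

-2.7 kPa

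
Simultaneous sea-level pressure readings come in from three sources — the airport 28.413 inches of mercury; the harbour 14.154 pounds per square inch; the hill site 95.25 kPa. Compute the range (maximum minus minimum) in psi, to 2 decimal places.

the airport: 28.413 inHg = 13.9552 psi.
the hill site: 95.25 kPa = 13.8148 psi.
Spread: 14.1540 − 13.8148 = 0.34 psi.

0.34 psi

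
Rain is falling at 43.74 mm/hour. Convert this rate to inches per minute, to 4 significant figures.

43.74 mm/hour × 0.0393701 in/mm × 0.0166667 hour/minute = 0.02870 in/minute.

0.02870 in/minute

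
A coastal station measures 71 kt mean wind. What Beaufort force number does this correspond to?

71 kt lies in the Beaufort 12 band (hurricane force, ≥64 kt).

Beaufort force 12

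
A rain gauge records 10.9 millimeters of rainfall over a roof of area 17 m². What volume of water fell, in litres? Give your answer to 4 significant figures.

1 mm over 1 m² is 1 L, so volume = 10.9 × 17 = 185.3 L.

185.3 litres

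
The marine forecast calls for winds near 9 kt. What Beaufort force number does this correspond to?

Beaufort force 3

9 kt lies in the Beaufort 3 band (gentle breeze, 7–10 kt).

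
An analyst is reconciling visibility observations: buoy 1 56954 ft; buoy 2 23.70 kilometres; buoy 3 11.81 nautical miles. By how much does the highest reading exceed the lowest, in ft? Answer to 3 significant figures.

buoy 2: 23.70 km = 77755.91 ft.
buoy 3: 11.81 nmi = 71758.92 ft.
Spread: 77755.91 − 56954.00 = 20800 ft.

20800 ft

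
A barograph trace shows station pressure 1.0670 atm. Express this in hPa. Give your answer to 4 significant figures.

1081 hPa

1 atm = 1013.25 hPa, so 1.0670 × 1013.25 = 1081 hPa.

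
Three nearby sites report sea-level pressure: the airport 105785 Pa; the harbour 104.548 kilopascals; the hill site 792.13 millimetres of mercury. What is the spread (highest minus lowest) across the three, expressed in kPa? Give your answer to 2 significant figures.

1.2 kPa

the airport: 105785 Pa = 105.785 kPa.
the hill site: 792.13 mmHg = 105.609 kPa.
Spread: 105.785 − 104.548 = 1.2 kPa.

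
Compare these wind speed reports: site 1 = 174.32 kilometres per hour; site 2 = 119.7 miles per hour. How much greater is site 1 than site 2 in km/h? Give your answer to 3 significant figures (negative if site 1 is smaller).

site 2: 119.7 mph = 192.638 km/h.
Difference: 174.320 − 192.638 = -18.3 km/h.

-18.3 km/h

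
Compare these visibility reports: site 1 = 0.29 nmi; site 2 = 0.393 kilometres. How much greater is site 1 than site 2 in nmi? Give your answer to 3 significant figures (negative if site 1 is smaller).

site 2: 0.393 km = 0.212203 nmi.
Difference: 0.290000 − 0.212203 = 0.0778 nmi.

0.0778 nmi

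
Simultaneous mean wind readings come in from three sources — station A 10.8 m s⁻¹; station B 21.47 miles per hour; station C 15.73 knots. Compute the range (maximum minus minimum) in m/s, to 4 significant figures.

2.708 m/s

station B: 21.47 mph = 9.59795 m/s.
station C: 15.73 kt = 8.09221 m/s.
Spread: 10.80000 − 8.09221 = 2.708 m/s.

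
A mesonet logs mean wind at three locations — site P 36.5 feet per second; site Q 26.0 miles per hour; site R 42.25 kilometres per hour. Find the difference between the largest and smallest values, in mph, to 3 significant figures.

1.37 mph

site P: 36.5 ft/s = 24.8864 mph.
site R: 42.25 km/h = 26.2529 mph.
Spread: 26.2529 − 24.8864 = 1.37 mph.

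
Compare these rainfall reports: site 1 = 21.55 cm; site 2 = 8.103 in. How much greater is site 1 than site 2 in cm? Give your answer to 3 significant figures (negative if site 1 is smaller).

site 2: 8.103 in = 20.58162 cm.
Difference: 21.55000 − 20.58162 = 0.968 cm.

0.968 cm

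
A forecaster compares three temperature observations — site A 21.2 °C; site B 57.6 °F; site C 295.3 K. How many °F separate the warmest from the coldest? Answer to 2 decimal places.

site B: 57.6 °F = 14.222 °C.
site C: 295.3 K = 22.150 °C.
Spread: 22.150 − 14.222 = 7.928 °C = 14.27 °F.

14.27 °F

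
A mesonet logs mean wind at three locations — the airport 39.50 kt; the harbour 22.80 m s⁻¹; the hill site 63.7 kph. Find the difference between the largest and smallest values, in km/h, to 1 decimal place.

the airport: 39.50 kt = 73.154 km/h.
the harbour: 22.80 m/s = 82.080 km/h.
Spread: 82.080 − 63.700 = 18.4 km/h.

18.4 km/h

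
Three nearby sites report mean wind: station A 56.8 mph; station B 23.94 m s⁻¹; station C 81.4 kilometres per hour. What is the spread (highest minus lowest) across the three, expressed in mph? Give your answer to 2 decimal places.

station B: 23.94 m/s = 53.5523 mph.
station C: 81.4 km/h = 50.5796 mph.
Spread: 56.8000 − 50.5796 = 6.22 mph.

6.22 mph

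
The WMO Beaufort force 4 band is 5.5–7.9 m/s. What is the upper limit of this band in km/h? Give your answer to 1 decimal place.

5.5–7.9 m/s × 3.6 = 19.8–28.4 km/h.

28.4 km/h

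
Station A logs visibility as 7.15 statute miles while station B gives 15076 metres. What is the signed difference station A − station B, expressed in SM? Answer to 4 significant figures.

-2.218 SM

station B: 15076 m = 9.36779 SM.
Difference: 7.15000 − 9.36779 = -2.218 SM.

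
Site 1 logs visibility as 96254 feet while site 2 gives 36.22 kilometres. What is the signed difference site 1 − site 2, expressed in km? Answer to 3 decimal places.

site 1: 96254 ft = 29.33822 km.
Difference: 29.33822 − 36.22000 = -6.882 km.

-6.882 km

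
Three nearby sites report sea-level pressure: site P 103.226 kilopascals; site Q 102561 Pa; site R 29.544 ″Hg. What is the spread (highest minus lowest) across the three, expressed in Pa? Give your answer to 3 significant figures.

3180 Pa

site P: 103.226 kPa = 103226.00 Pa.
site R: 29.544 inHg = 100047.48 Pa.
Spread: 103226.00 − 100047.48 = 3180 Pa.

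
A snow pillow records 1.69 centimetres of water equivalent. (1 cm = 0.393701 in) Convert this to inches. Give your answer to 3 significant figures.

1 cm = 0.393701 in, so 1.69 × 0.393701 = 0.665 in.

0.665 in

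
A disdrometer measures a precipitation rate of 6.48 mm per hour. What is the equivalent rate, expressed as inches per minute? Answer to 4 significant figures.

6.48 mm/hour × 0.0393701 in/mm × 0.0166667 hour/minute = 0.004252 in/minute.

0.004252 in/minute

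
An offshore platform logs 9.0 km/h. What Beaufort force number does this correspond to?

Beaufort force 2

9.0 km/h = 2.5 m/s, which is Beaufort 2 (light breeze, 1.6–3.3 m/s).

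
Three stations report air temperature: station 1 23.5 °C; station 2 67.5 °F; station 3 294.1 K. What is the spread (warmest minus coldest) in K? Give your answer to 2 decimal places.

station 2: 67.5 °F = 19.722 °C.
station 3: 294.1 K = 20.950 °C.
Spread: 23.500 − 19.722 = 3.778 °C.

3.78 K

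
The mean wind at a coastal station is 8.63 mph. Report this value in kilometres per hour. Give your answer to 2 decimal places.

13.89 km/h

1 mph = 1.60934 km/h, so 8.63 × 1.60934 = 13.89 km/h.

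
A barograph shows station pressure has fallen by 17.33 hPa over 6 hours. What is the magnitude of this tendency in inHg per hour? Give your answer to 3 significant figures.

0.0853 inHg per hour

17.33 hPa / 6 h × 0.02953 inHg/hPa = 0.0853 inHg/h.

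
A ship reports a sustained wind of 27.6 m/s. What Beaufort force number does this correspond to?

Beaufort force 10

27.6 m/s lies in the Beaufort 10 band (storm, 24.5–28.4 m/s).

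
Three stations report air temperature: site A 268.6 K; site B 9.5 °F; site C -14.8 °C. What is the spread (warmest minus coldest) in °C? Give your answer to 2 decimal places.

10.25 °C

site A: 268.6 K = -4.550 °C.
site B: 9.5 °F = -12.500 °C.
Spread: (-4.550) − (-14.800) = 10.250 °C.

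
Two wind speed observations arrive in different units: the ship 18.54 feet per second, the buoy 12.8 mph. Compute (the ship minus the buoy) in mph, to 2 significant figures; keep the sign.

-0.16 mph

the ship: 18.54 ft/s = 12.6409 mph.
Difference: 12.6409 − 12.8000 = -0.16 mph.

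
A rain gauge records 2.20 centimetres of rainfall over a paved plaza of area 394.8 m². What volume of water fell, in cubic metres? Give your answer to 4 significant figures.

Depth: 2.20 cm × 10 = 22 mm.
1 mm over 1 m² is 1 L, so volume = 22 × 394.8 = 8685.6 L = 8.686 m³.

8.686 cubic metres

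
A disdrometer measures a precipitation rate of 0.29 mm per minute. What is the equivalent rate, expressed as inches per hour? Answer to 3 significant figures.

0.685 in/hour

0.29 mm/minute × 0.0393701 in/mm × 60 minute/hour = 0.685 in/hour.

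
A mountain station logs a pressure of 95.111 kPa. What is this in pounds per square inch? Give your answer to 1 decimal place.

13.8 psi

1 kPa = 0.145038 psi, so 95.111 × 0.145038 = 13.8 psi.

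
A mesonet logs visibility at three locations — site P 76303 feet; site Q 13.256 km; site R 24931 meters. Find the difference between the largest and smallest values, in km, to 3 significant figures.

site P: 76303 ft = 23.257 km.
site R: 24931 m = 24.931 km.
Spread: 24.931 − 13.256 = 11.7 km.

11.7 km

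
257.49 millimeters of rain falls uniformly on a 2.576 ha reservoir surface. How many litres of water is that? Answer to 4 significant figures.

Area: 2.576 ha = 25760 m².
1 mm over 1 m² is 1 L, so volume = 257.49 × 25760 = 6632942.4 L ≈ 6633000 L.

6633000 litres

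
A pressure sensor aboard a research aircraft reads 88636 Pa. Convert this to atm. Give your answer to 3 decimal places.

1 Pa = 9.86923e-06 atm, so 88636 × 9.86923e-06 = 0.875 atm.

0.875 atm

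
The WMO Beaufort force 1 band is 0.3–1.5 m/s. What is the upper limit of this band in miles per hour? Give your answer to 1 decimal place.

0.3–1.5 m/s × 2.237 = 0.7–3.4 mph.

3.4 mph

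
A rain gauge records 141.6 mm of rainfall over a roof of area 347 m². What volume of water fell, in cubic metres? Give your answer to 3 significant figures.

1 mm over 1 m² is 1 L, so volume = 141.6 × 347 = 49135.2 L = 49.1 m³.

49.1 cubic metres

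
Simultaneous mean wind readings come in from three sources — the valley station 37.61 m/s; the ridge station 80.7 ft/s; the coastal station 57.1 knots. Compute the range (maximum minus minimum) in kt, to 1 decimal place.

25.3 kt

the valley station: 37.61 m/s = 73.108 kt.
the ridge station: 80.7 ft/s = 47.813 kt.
Spread: 73.108 − 47.813 = 25.3 kt.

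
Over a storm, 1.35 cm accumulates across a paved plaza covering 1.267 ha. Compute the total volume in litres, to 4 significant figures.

171000 litres

Depth: 1.35 cm × 10 = 13.5 mm.
Area: 1.267 ha = 12670 m².
1 mm over 1 m² is 1 L, so volume = 13.5 × 12670 = 171045 L ≈ 171000 L.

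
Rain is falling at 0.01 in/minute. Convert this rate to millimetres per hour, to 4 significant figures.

15.24 mm/hour

0.01 in/minute × 25.4 mm/in × 60 minute/hour = 15.24 mm/hour.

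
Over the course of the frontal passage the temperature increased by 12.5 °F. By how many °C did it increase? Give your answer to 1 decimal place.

Converting a difference, only the 9/5 scale factor applies: Δ°C = 12.5 × 0.5556 = 6.9 °C.

6.9 °C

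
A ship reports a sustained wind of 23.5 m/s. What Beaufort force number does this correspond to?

23.5 m/s lies in the Beaufort 9 band (strong gale, 20.8–24.4 m/s).

Beaufort force 9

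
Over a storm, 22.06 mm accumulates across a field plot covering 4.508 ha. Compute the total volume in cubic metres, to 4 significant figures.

Area: 4.508 ha = 45080 m².
1 mm over 1 m² is 1 L, so volume = 22.06 × 45080 = 994464.8 L = 994.5 m³.

994.5 cubic metres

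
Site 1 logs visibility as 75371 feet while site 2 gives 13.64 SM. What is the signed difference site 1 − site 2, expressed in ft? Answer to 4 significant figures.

site 2: 13.64 SM = 72019.20 ft.
Difference: 75371.00 − 72019.20 = 3352 ft.

3352 ft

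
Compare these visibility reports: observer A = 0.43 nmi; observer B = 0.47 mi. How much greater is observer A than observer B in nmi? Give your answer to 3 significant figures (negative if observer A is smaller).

observer B: 0.47 SM = 0.408419 nmi.
Difference: 0.430000 − 0.408419 = 0.0216 nmi.

0.0216 nmi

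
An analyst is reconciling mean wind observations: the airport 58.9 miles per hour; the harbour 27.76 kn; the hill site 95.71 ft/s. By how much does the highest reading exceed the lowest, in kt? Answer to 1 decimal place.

the airport: 58.9 mph = 51.183 kt.
the hill site: 95.71 ft/s = 56.707 kt.
Spread: 56.707 − 27.760 = 28.9 kt.

28.9 kt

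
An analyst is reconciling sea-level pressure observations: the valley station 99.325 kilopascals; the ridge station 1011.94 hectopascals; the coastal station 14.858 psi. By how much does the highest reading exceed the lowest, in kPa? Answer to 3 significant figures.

the ridge station: 1011.94 hPa = 101.1940 kPa.
the coastal station: 14.858 psi = 102.4423 kPa.
Spread: 102.4423 − 99.3250 = 3.12 kPa.

3.12 kPa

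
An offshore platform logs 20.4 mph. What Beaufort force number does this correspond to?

Beaufort force 5

20.4 mph = 9.1 m/s, which is Beaufort 5 (fresh breeze, 8.0–10.7 m/s).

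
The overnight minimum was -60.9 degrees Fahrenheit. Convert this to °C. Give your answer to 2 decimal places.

°C = (°F − 32) × 5/9 = (-60.9 − 32) / 1.8 = -51.61 °C.

-51.61 °C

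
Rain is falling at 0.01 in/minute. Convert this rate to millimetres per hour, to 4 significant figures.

0.01 in/minute × 25.4 mm/in × 60 minute/hour = 15.24 mm/hour.

15.24 mm/hour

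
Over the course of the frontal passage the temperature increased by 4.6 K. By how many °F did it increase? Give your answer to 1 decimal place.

8.3 °F

Converting a difference, only the 9/5 scale factor applies: Δ°F = 4.6 × 1.8 = 8.3 °F.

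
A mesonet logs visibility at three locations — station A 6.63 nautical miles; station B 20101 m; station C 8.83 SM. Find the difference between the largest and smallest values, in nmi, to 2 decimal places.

station B: 20101 m = 10.8537 nmi.
station C: 8.83 SM = 7.6731 nmi.
Spread: 10.8537 − 6.6300 = 4.22 nmi.

4.22 nmi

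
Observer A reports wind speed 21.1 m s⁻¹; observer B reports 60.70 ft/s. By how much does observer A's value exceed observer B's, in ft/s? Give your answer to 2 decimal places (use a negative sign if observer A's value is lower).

8.53 ft/s

observer A: 21.1 m/s = 69.2257 ft/s.
Difference: 69.2257 − 60.7000 = 8.53 ft/s.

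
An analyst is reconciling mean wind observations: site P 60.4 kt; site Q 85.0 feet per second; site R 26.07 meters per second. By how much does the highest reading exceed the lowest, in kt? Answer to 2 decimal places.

10.04 kt

site Q: 85.0 ft/s = 50.3611 kt.
site R: 26.07 m/s = 50.6760 kt.
Spread: 60.4000 − 50.3611 = 10.04 kt.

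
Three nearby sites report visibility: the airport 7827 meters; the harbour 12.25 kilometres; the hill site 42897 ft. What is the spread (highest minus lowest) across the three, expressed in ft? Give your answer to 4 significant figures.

the airport: 7827 m = 25679.13 ft.
the harbour: 12.25 km = 40190.29 ft.
Spread: 42897.00 − 25679.13 = 17220 ft.

17220 ft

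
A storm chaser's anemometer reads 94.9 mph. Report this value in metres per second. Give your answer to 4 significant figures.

1 mph = 0.44704 m/s, so 94.9 × 0.44704 = 42.42 m/s.

42.42 m/s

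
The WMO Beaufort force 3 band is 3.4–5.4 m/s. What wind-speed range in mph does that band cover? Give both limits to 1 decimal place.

7.6 to 12.1 mph

3.4–5.4 m/s × 2.237 = 7.6–12.1 mph.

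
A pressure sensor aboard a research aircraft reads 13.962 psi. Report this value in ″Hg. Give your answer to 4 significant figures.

1 psi = 2.03602 inHg, so 13.962 × 2.03602 = 28.43 inHg.

28.43 inHg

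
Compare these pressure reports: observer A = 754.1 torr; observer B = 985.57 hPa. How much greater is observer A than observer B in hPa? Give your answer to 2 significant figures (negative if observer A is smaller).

observer A: 754.1 mmHg = 1005.38 hPa.
Difference: 1005.38 − 985.57 = 20 hPa.

20 hPa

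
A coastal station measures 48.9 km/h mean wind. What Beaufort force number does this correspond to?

48.9 km/h = 13.6 m/s, which is Beaufort 6 (strong breeze, 10.8–13.8 m/s).

Beaufort force 6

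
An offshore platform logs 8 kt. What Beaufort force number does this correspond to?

8 kt lies in the Beaufort 3 band (gentle breeze, 7–10 kt).

Beaufort force 3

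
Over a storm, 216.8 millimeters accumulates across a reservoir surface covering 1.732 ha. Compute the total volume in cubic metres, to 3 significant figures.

3750 cubic metres

Area: 1.732 ha = 17320 m².
1 mm over 1 m² is 1 L, so volume = 216.8 × 17320 = 3754976 L = 3750 m³.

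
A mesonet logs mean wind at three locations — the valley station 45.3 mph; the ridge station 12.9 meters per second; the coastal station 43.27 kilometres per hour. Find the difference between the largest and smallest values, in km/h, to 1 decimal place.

29.6 km/h

the valley station: 45.3 mph = 72.903 km/h.
the ridge station: 12.9 m/s = 46.440 km/h.
Spread: 72.903 − 43.270 = 29.6 km/h.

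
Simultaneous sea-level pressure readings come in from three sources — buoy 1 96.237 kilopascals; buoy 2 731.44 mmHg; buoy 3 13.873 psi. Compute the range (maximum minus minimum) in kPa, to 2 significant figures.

buoy 2: 731.44 mmHg = 97.517 kPa.
buoy 3: 13.873 psi = 95.651 kPa.
Spread: 97.517 − 95.651 = 1.9 kPa.

1.9 kPa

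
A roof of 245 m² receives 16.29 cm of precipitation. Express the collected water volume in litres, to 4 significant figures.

39910 litres

Depth: 16.29 cm × 10 = 162.9 mm.
1 mm over 1 m² is 1 L, so volume = 162.9 × 245 = 39910.5 L ≈ 39910 L.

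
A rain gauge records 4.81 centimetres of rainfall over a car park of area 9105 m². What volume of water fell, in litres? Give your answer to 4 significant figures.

438000 litres

Depth: 4.81 cm × 10 = 48.1 mm.
1 mm over 1 m² is 1 L, so volume = 48.1 × 9105 = 437950.5 L ≈ 438000 L.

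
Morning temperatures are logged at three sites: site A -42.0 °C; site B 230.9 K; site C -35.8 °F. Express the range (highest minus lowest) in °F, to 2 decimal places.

site B: 230.9 K = -42.250 °C.
site C: -35.8 °F = -37.667 °C.
Spread: (-37.667) − (-42.250) = 4.583 °C = 8.25 °F.

8.25 °F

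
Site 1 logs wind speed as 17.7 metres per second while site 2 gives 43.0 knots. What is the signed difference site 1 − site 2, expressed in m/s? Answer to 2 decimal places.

-4.42 m/s

site 2: 43.0 kt = 22.1211 m/s.
Difference: 17.7000 − 22.1211 = -4.42 m/s.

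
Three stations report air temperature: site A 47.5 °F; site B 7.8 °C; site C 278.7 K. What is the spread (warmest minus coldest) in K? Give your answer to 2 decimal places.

3.06 K

site A: 47.5 °F = 8.611 °C.
site C: 278.7 K = 5.550 °C.
Spread: 8.611 − 5.550 = 3.061 °C.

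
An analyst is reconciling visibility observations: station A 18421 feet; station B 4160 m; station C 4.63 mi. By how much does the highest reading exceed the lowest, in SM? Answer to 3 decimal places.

2.045 SM

station A: 18421 ft = 3.48883 SM.
station B: 4160 m = 2.58490 SM.
Spread: 4.63000 − 2.58490 = 2.045 SM.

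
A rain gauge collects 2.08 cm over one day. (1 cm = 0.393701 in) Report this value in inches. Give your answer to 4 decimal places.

0.8189 in

1 cm = 0.393701 in, so 2.08 × 0.393701 = 0.8189 in.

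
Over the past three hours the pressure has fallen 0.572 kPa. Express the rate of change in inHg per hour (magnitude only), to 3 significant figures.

0.0563 inHg per hour

0.572 kPa / 3 h × 0.2953 inHg/kPa = 0.0563 inHg/h.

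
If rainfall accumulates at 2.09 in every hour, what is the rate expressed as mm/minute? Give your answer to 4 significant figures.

0.8848 mm/minute

2.09 in/hour × 25.4 mm/in × 0.0166667 hour/minute = 0.8848 mm/minute.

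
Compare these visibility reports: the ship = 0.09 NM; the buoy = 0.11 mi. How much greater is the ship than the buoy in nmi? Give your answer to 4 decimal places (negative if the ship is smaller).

-0.0056 nmi

the buoy: 0.11 SM = 0.095587 nmi.
Difference: 0.090000 − 0.095587 = -0.0056 nmi.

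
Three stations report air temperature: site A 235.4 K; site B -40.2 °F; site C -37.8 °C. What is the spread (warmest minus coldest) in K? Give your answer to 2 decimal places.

2.36 K

site A: 235.4 K = -37.750 °C.
site B: -40.2 °F = -40.111 °C.
Spread: (-37.750) − (-40.111) = 2.361 °C.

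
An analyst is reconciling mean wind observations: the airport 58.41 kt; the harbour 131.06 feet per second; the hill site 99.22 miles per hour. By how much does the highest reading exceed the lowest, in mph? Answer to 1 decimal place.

32.0 mph

the airport: 58.41 kt = 67.217 mph.
the harbour: 131.06 ft/s = 89.359 mph.
Spread: 99.220 − 67.217 = 32.0 mph.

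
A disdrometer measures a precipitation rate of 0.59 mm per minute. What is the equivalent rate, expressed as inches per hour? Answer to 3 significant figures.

1.39 in/hour

0.59 mm/minute × 0.0393701 in/mm × 60 minute/hour = 1.39 in/hour.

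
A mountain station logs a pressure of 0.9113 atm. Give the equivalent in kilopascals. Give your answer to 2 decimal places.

1 atm = 101.325 kPa, so 0.9113 × 101.325 = 92.34 kPa.

92.34 kPa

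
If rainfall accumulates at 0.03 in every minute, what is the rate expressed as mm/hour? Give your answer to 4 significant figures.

0.03 in/minute × 25.4 mm/in × 60 minute/hour = 45.72 mm/hour.

45.72 mm/hour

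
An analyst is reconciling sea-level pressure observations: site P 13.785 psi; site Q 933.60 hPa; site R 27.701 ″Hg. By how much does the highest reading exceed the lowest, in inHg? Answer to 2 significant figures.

0.50 inHg

site P: 13.785 psi = 28.0665 inHg.
site Q: 933.60 hPa = 27.5692 inHg.
Spread: 28.0665 − 27.5692 = 0.50 inHg.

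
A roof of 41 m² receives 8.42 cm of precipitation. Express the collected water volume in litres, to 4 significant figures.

Depth: 8.42 cm × 10 = 84.2 mm.
1 mm over 1 m² is 1 L, so volume = 84.2 × 41 = 3452.2 L ≈ 3452 L.

3452 litres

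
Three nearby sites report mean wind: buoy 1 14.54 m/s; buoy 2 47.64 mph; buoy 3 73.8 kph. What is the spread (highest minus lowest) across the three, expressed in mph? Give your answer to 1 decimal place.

15.1 mph

buoy 1: 14.54 m/s = 32.525 mph.
buoy 3: 73.8 km/h = 45.857 mph.
Spread: 47.640 − 32.525 = 15.1 mph.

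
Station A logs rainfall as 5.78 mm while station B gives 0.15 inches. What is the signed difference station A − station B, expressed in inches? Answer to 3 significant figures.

station A: 5.78 mm = 0.227559 in.
Difference: 0.227559 − 0.150000 = 0.0776 in.

0.0776 in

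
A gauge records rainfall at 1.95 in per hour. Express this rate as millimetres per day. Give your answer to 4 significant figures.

1.95 in/hour × 25.4 mm/in × 24 hour/day = 1189 mm/day.

1189 mm/day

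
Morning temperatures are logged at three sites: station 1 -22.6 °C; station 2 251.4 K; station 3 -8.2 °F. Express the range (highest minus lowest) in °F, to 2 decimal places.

1.53 °F

station 2: 251.4 K = -21.750 °C.
station 3: -8.2 °F = -22.333 °C.
Spread: (-21.750) − (-22.600) = 0.850 °C = 1.53 °F.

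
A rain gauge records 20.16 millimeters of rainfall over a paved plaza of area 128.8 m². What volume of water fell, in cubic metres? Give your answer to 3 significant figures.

1 mm over 1 m² is 1 L, so volume = 20.16 × 128.8 = 2596.608 L = 2.60 m³.

2.60 cubic metres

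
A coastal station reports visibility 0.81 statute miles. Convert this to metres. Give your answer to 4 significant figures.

1 SM = 1609.34 m, so 0.81 × 1609.34 = 1304 m.

1304 m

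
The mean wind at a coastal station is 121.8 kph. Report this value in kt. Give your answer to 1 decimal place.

65.8 kt

1 km/h = 0.539957 kt, so 121.8 × 0.539957 = 65.8 kt.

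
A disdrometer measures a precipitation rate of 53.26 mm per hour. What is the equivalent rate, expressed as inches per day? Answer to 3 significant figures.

53.26 mm/hour × 0.0393701 in/mm × 24 hour/day = 50.3 in/day.

50.3 in/day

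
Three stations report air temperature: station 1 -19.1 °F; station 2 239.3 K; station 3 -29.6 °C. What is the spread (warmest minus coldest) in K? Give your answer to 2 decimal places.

station 1: -19.1 °F = -28.389 °C.
station 2: 239.3 K = -33.850 °C.
Spread: (-28.389) − (-33.850) = 5.461 °C.

5.46 K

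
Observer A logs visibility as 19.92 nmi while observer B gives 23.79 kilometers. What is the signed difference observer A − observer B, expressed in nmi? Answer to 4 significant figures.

7.074 nmi

observer B: 23.79 km = 12.84557 nmi.
Difference: 19.92000 − 12.84557 = 7.074 nmi.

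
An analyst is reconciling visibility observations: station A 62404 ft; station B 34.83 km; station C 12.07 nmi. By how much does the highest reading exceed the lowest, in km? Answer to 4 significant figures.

station A: 62404 ft = 19.0207 km.
station C: 12.07 nmi = 22.3536 km.
Spread: 34.8300 − 19.0207 = 15.81 km.

15.81 km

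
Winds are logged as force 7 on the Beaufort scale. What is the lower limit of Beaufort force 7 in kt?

28 kt

Beaufort 7 (near gale) spans 28–33 knots.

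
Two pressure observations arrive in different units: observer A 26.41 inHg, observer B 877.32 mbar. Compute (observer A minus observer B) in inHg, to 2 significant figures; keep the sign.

observer B: 877.32 mb = 25.9072 inHg.
Difference: 26.4100 − 25.9072 = 0.50 inHg.

0.50 inHg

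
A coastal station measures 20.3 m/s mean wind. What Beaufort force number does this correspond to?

20.3 m/s lies in the Beaufort 8 band (gale, 17.2–20.7 m/s).

Beaufort force 8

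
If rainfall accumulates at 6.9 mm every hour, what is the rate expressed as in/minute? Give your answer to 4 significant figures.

0.004528 in/minute

6.9 mm/hour × 0.0393701 in/mm × 0.0166667 hour/minute = 0.004528 in/minute.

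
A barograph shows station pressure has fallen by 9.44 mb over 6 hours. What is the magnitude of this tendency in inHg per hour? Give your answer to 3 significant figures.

9.44 mb / 6 h × 0.02953 inHg/mb = 0.0465 inHg/h.

0.0465 inHg per hour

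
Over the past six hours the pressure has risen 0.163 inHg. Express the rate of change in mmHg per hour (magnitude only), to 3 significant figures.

0.690 mmHg per hour

0.163 inHg / 6 h × 25.4 mmHg/inHg = 0.690 mmHg/h.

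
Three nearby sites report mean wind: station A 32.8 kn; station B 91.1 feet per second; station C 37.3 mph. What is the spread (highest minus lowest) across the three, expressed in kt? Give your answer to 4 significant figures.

station B: 91.1 ft/s = 53.9753 kt.
station C: 37.3 mph = 32.4128 kt.
Spread: 53.9753 − 32.4128 = 21.56 kt.

21.56 kt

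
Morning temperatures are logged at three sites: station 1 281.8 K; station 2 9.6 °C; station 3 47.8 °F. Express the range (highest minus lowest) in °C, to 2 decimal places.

0.95 °C

station 1: 281.8 K = 8.650 °C.
station 3: 47.8 °F = 8.778 °C.
Spread: 9.600 − 8.650 = 0.950 °C.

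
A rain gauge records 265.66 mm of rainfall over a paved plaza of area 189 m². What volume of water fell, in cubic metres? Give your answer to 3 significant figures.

1 mm over 1 m² is 1 L, so volume = 265.66 × 189 = 50209.74 L = 50.2 m³.

50.2 cubic metres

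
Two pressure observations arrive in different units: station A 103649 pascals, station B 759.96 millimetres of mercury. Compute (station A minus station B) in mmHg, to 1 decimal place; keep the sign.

17.5 mmHg

station A: 103649 Pa = 777.431 mmHg.
Difference: 777.431 − 759.960 = 17.5 mmHg.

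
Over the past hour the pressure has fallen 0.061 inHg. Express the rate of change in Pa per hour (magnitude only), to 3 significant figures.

0.061 inHg / 1 h × 3386.39 Pa/inHg = 207 Pa/h.

207 Pa per hour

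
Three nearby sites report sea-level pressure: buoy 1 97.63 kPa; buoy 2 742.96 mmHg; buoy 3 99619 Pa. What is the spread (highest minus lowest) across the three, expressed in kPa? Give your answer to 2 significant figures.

buoy 2: 742.96 mmHg = 99.053 kPa.
buoy 3: 99619 Pa = 99.619 kPa.
Spread: 99.619 − 97.630 = 2.0 kPa.

2.0 kPa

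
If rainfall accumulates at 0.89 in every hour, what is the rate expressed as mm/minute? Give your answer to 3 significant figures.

0.377 mm/minute

0.89 in/hour × 25.4 mm/in × 0.0166667 hour/minute = 0.377 mm/minute.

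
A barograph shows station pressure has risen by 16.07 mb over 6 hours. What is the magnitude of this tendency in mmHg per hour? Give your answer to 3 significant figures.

16.07 mb / 6 h × 0.750062 mmHg/mb = 2.01 mmHg/h.

2.01 mmHg per hour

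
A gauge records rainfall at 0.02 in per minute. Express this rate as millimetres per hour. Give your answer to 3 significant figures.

30.5 mm/hour

0.02 in/minute × 25.4 mm/in × 60 minute/hour = 30.5 mm/hour.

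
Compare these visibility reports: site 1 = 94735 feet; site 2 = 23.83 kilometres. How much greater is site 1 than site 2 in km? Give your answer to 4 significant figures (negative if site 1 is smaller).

site 1: 94735 ft = 28.87523 km.
Difference: 28.87523 − 23.83000 = 5.045 km.

5.045 km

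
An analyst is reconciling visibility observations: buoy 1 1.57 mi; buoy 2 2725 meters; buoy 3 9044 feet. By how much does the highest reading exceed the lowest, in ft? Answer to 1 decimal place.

754.4 ft

buoy 1: 1.57 SM = 8289.600 ft.
buoy 2: 2725 m = 8940.289 ft.
Spread: 9044.000 − 8289.600 = 754.4 ft.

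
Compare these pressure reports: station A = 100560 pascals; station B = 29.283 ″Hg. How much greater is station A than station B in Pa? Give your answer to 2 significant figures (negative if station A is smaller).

station B: 29.283 inHg = 99163.63 Pa.
Difference: 100560.00 − 99163.63 = 1400 Pa.

1400 Pa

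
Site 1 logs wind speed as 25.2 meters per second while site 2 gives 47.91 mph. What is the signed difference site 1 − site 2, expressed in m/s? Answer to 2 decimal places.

3.78 m/s

site 2: 47.91 mph = 21.4177 m/s.
Difference: 25.2000 − 21.4177 = 3.78 m/s.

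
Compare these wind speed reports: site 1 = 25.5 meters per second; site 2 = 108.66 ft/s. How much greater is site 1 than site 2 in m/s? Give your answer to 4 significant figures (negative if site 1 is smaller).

-7.620 m/s

site 2: 108.66 ft/s = 33.11957 m/s.
Difference: 25.50000 − 33.11957 = -7.620 m/s.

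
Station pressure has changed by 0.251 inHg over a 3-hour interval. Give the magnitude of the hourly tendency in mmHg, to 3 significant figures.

2.13 mmHg per hour

0.251 inHg / 3 h × 25.4 mmHg/inHg = 2.13 mmHg/h.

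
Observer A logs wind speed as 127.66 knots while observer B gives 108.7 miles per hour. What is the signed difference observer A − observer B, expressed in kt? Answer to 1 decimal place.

33.2 kt

observer B: 108.7 mph = 94.458 kt.
Difference: 127.660 − 94.458 = 33.2 kt.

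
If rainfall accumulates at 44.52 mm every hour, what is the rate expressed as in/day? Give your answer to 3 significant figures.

42.1 in/day

44.52 mm/hour × 0.0393701 in/mm × 24 hour/day = 42.1 in/day.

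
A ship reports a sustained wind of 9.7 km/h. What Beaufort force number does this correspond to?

Beaufort force 2

9.7 km/h = 2.7 m/s, which is Beaufort 2 (light breeze, 1.6–3.3 m/s).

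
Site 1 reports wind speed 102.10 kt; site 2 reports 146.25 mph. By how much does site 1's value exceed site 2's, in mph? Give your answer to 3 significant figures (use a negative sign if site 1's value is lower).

site 1: 102.10 kt = 117.495 mph.
Difference: 117.495 − 146.250 = -28.8 mph.

-28.8 mph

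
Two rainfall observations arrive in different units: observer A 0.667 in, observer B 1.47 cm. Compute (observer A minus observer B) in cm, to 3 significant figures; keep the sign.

observer A: 0.667 in = 1.69418 cm.
Difference: 1.69418 − 1.47000 = 0.224 cm.

0.224 cm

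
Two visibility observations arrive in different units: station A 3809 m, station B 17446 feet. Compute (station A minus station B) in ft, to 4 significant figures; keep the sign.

station A: 3809 m = 12496.72 ft.
Difference: 12496.72 − 17446.00 = -4949 ft.

-4949 ft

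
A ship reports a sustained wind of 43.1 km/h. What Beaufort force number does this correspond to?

43.1 km/h = 12.0 m/s, which is Beaufort 6 (strong breeze, 10.8–13.8 m/s).

Beaufort force 6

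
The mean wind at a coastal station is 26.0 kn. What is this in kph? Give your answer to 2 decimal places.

1 kt = 1.852 km/h, so 26.0 × 1.852 = 48.15 km/h.

48.15 km/h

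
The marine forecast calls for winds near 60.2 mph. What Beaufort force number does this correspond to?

Beaufort force 10

60.2 mph = 26.9 m/s, which is Beaufort 10 (storm, 24.5–28.4 m/s).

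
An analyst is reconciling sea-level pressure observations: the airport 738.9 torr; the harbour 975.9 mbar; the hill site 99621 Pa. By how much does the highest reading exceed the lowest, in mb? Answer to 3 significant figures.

20.3 mb

the airport: 738.9 mmHg = 985.119 mb.
the hill site: 99621 Pa = 996.210 mb.
Spread: 996.210 − 975.900 = 20.3 mb.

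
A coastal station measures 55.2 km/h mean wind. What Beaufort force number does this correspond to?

55.2 km/h = 15.3 m/s, which is Beaufort 7 (near gale, 13.9–17.1 m/s).

Beaufort force 7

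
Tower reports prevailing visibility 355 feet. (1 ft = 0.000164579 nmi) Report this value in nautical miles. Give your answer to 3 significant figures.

1 ft = 0.000164579 nmi, so 355 × 0.000164579 = 0.0584 nmi.

0.0584 nmi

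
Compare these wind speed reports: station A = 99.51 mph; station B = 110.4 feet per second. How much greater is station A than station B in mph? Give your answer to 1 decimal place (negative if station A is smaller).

24.2 mph

station B: 110.4 ft/s = 75.273 mph.
Difference: 99.510 − 75.273 = 24.2 mph.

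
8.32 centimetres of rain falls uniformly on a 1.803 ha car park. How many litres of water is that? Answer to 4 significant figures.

1500000 litres

Depth: 8.32 cm × 10 = 83.2 mm.
Area: 1.803 ha = 18030 m².
1 mm over 1 m² is 1 L, so volume = 83.2 × 18030 = 1500096 L ≈ 1500000 L.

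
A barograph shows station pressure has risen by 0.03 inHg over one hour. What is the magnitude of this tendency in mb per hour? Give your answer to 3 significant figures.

0.03 inHg / 1 h × 33.8639 mb/inHg = 1.02 mb/h.

1.02 mb per hour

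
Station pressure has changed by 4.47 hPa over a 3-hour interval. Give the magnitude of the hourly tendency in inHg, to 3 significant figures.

0.0440 inHg per hour

4.47 hPa / 3 h × 0.02953 inHg/hPa = 0.0440 inHg/h.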